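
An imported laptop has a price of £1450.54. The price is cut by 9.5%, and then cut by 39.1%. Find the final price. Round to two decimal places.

After the 9.5% decrease: £1450.54 × 0.905 = £1312.7387.
Apply the 39.1% decrease: £1312.7387 × 0.609 = £799.4578683 ≈ £799.46.

£799.46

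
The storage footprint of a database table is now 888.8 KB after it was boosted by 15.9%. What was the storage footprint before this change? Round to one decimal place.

766.9 KB

The overall multiplier applied was 1.159.
So the original storage footprint was 888.8 ÷ 1.159 ≈ 766.9 KB.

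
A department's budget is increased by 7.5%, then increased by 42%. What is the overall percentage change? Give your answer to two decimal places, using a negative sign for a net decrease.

52.65%

The combined multiplier is 1.075 × 1.42 = 1.5265.
That corresponds to an increase of 52.65%.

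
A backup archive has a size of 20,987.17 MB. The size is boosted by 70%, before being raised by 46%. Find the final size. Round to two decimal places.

52,090.16 MB

Each change multiplies by a factor: 1.7 × 1.46 = 2.482.
20,987.17 × 2.482 = 52090.15594 ≈ 52,090.16.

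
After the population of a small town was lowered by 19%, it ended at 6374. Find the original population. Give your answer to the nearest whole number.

7869

The overall multiplier applied was 0.81.
So the original population was 6374 ÷ 0.81 ≈ 7869.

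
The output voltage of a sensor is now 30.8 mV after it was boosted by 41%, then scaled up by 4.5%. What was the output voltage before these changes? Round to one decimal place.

The overall multiplier applied was 1.41 × 1.045 = 1.47345.
So the original output voltage was 30.8 ÷ 1.47345 ≈ 20.9 mV.

20.9 mV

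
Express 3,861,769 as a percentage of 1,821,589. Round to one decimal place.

212.0%

3,861,769 ÷ 1,821,589 ≈ 212.0%.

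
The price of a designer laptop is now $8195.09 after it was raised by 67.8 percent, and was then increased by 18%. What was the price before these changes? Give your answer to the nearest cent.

$4138.85

Undoing the 18% increase: $8195.09 ÷ 1.18 ≈ $6944.991525.
Undoing the 67.8% increase: $6944.991525 ÷ 1.678 ≈ $4138.85.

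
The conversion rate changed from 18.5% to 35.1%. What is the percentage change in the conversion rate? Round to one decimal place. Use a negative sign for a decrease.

89.7%

The change is 35.1 − 18.5 = 16.6 percentage points.
Relative to the original 18.5%, that is 16.6 ÷ 18.5 ≈ 89.7%.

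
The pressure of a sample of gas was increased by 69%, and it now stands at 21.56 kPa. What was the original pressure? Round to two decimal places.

The overall multiplier applied was 1.69.
So the original pressure was 21.56 ÷ 1.69 ≈ 12.76 kPa.

12.76 kPa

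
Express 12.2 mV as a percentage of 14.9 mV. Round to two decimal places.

12.2 mV ÷ 14.9 mV ≈ 81.88%.

81.88%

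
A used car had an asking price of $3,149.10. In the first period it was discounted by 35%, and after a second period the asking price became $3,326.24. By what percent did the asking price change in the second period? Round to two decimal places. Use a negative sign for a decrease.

62.50%

After the first period: $3,149.10 × 0.65 = $2046.915.
Second-period multiplier: $3,326.24 ÷ $2046.915 ≈ 1.625002.
That is a change of 62.50%.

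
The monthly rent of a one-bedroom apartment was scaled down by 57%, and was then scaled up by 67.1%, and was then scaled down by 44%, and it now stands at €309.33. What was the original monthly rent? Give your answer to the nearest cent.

The overall multiplier applied was 0.43 × 1.671 × 0.56 = 0.4023768.
So the original monthly rent was €309.33 ÷ 0.4023768 ≈ €768.76.

€768.76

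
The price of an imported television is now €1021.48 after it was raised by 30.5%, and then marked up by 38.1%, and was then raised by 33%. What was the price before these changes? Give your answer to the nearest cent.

€426.16

Undoing the 33% increase: €1021.48 ÷ 1.33 ≈ €768.030075.
Undoing the 38.1% increase: €768.030075 ÷ 1.381 ≈ €556.140532.
Undoing the 30.5% increase: €556.140532 ÷ 1.305 ≈ €426.16.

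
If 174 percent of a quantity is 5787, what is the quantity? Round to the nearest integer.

3326

5787 ÷ 1.74 ≈ 3326.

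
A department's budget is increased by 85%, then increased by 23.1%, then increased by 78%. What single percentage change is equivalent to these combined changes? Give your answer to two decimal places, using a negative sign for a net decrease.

305.37%

An 85% increase multiplies by 1.85.
Then a 23.1% increase: 1.85 × 1.231 = 2.27735.
Then a 78% increase: 2.27735 × 1.78 = 4.053683.
Overall factor 4.053683, i.e. 305.37%.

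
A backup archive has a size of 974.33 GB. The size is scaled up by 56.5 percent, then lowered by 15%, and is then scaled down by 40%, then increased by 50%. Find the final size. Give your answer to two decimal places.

1166.49 GB

Each change multiplies by a factor: 1.565 × 0.85 × 0.6 × 1.5 = 1.197225.
974.33 × 1.197225 = 1166.49223425 ≈ 1166.49.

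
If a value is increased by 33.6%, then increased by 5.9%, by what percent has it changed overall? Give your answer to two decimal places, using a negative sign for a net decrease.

The combined multiplier is 1.336 × 1.059 = 1.414824.
That corresponds to an increase of 41.48%.

41.48%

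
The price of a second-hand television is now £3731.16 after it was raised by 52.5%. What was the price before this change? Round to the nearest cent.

£2446.66

The overall multiplier applied was 1.525.
So the original price was £3731.16 ÷ 1.525 ≈ £2446.66.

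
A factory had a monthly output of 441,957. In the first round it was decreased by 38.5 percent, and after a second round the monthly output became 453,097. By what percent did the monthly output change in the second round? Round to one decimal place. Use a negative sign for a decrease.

After the first round: 441,957 × 0.615 = 271803.555.
Second-round multiplier: 453,097 ÷ 271803.555 ≈ 1.667.
That is a change of 66.7%.

66.7%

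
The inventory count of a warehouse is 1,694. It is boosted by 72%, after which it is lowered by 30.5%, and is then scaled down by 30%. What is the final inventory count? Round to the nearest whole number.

72% increase: 1,694 × 1.72 = 2913.68.
Apply the 30.5% decrease: 2913.68 × 0.695 = 2025.0076.
After the 30% decrease: 2025.0076 × 0.7 = 1417.50532 ≈ 1,418.

1,418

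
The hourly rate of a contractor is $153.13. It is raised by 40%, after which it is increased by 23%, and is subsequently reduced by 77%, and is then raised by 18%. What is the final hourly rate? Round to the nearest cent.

40% increase: $153.13 × 1.4 = $214.382.
Apply the 23% increase: $214.382 × 1.23 = $263.68986.
Apply the 77% decrease: $263.68986 × 0.23 = $60.6486678.
Apply the 18% increase: $60.6486678 × 1.18 = $71.565428004 ≈ $71.57.

$71.57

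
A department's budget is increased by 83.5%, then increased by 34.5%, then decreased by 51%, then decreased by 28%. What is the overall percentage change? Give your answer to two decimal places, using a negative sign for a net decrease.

-12.93%

An 83.5% increase multiplies by 1.835.
Then a 34.5% increase: 1.835 × 1.345 = 2.468075.
Then a 51% decrease: 2.468075 × 0.49 = 1.20935675.
Then a 28% decrease: 1.20935675 × 0.72 = 0.87073686.
Overall factor 0.87073686, i.e. -12.93%.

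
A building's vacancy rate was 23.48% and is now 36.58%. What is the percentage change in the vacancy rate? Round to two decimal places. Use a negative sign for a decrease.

The change is 36.58 − 23.48 = 13.10 percentage points.
Relative to the original 23.48%, that is 13.10 ÷ 23.48 ≈ 55.79%.

55.79%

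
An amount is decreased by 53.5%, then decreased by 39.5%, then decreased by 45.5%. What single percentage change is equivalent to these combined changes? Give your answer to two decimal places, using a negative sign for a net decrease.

-84.67%

The combined multiplier is 0.465 × 0.605 × 0.545 = 0.153322125.
That corresponds to a decrease of 84.67%.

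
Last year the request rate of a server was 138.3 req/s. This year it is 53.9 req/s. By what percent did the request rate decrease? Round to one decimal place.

Change: 53.9 − 138.3 = -84.4.
Relative to the original: -84.4 ÷ 138.3 ≈ -61.0%.
So the request rate decreased by 61.0%.

61.0%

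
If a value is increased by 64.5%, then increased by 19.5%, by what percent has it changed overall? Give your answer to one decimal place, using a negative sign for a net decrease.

96.6%

A 64.5% increase multiplies by 1.645.
Then a 19.5% increase: 1.645 × 1.195 = 1.965775.
Overall factor 1.965775, i.e. 96.6%.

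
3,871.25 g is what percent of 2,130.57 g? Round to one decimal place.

3,871.25 g ÷ 2,130.57 g ≈ 181.7%.

181.7%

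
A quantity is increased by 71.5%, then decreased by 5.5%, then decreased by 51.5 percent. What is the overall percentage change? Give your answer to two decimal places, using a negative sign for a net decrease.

-21.40%

The combined multiplier is 1.715 × 0.945 × 0.485 = 0.786027375.
That corresponds to a decrease of 21.40%.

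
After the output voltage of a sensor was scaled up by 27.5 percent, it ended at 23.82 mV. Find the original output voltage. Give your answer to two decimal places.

18.68 mV

The overall multiplier applied was 1.275.
So the original output voltage was 23.82 ÷ 1.275 ≈ 18.68 mV.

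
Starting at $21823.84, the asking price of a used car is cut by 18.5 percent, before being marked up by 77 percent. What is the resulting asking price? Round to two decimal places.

Apply the 18.5% decrease: $21823.84 × 0.815 = $17786.4296.
77% increase: $17786.4296 × 1.77 = $31481.980392 ≈ $31481.98.

$31481.98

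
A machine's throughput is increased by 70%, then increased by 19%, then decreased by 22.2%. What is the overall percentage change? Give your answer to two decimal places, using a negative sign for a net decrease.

The combined multiplier is 1.7 × 1.19 × 0.778 = 1.573894.
That corresponds to an increase of 57.39%.

57.39%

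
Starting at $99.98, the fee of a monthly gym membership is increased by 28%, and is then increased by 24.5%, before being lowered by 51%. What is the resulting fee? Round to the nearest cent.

Each change multiplies by a factor: 1.28 × 1.245 × 0.49 = 0.780864.
$99.98 × 0.780864 = $78.07078272 ≈ $78.07.

$78.07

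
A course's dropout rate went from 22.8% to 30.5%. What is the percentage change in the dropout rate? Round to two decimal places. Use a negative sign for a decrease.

33.77%

The change is 30.5 − 22.8 = 7.7 percentage points.
Relative to the original 22.8%, that is 7.7 ÷ 22.8 ≈ 33.77%.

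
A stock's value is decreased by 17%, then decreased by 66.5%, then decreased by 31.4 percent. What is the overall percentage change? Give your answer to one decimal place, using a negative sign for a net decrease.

-80.9%

The combined multiplier is 0.83 × 0.335 × 0.686 = 0.1907423.
That corresponds to a decrease of 80.9%.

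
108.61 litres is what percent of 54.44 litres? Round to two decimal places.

108.61 litres ÷ 54.44 litres ≈ 199.50%.

199.50%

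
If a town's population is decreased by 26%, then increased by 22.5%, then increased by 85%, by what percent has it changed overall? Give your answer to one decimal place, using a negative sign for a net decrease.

67.7%

A 26% decrease multiplies by 0.74.
Then a 22.5% increase: 0.74 × 1.225 = 0.9065.
Then an 85% increase: 0.9065 × 1.85 = 1.677025.
Overall factor 1.677025, i.e. 67.7%.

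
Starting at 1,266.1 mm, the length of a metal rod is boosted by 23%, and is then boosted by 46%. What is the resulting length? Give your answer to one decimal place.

2,273.7 mm

23% increase: 1,266.1 × 1.23 = 1557.303.
46% increase: 1557.303 × 1.46 = 2273.66238 ≈ 2,273.7.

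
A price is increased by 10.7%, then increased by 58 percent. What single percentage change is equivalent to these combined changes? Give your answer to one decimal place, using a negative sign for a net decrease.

A 10.7% increase multiplies by 1.107.
Then a 58% increase: 1.107 × 1.58 = 1.74906.
Overall factor 1.74906, i.e. 74.9%.

74.9%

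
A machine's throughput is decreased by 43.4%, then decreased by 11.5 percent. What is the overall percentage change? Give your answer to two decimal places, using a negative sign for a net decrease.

The combined multiplier is 0.566 × 0.885 = 0.50091.
That corresponds to a decrease of 49.91%.

-49.91%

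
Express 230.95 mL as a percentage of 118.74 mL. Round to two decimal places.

194.50%

230.95 mL ÷ 118.74 mL ≈ 194.50%.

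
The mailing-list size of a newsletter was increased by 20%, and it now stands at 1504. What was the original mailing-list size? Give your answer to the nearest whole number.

1253

The overall multiplier applied was 1.2.
So the original mailing-list size was 1504 ÷ 1.2 ≈ 1253.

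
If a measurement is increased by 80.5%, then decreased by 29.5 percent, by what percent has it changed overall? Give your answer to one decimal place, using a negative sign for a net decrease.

An 80.5% increase multiplies by 1.805.
Then a 29.5% decrease: 1.805 × 0.705 = 1.272525.
Overall factor 1.272525, i.e. 27.3%.

27.3%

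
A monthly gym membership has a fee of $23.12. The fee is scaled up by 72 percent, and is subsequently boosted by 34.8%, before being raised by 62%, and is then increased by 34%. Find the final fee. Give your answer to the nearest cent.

Each change multiplies by a factor: 1.72 × 1.348 × 1.62 × 1.34 = 5.033130048.
$23.12 × 5.033130048 = $116.36596670976 ≈ $116.37.

$116.37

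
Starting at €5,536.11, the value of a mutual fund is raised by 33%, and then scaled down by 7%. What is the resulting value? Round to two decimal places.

€6,847.61

After the 33% increase: €5,536.11 × 1.33 = €7363.0263.
7% decrease: €7363.0263 × 0.93 = €6847.614459 ≈ €6,847.61.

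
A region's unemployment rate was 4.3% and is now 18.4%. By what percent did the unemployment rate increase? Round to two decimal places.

The change is 18.4 − 4.3 = 14.1 percentage points.
Relative to the original 4.3%, that is 14.1 ÷ 4.3 ≈ 327.91%.
So the unemployment rate rose by 327.91%.

327.91%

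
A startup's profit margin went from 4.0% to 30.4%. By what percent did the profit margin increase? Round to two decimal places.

The change is 30.4 − 4.0 = 26.4 percentage points.
Relative to the original 4.0%, that is 26.4 ÷ 4.0 = 660.00%.
So the profit margin rose by 660.00%.

660.00%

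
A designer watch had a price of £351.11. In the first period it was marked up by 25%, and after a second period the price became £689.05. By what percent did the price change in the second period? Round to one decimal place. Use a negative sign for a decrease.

57.0%

After the first period: £351.11 × 1.25 = £438.8875.
Second-period multiplier: £689.05 ÷ £438.8875 ≈ 1.56999.
That is a change of 57.0%.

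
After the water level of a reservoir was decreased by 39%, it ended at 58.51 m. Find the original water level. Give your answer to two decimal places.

The overall multiplier applied was 0.61.
So the original water level was 58.51 ÷ 0.61 ≈ 95.92 m.

95.92 m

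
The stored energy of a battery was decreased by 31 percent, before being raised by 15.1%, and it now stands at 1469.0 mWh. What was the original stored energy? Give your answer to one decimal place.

Undoing the 15.1% increase: 1469.0 ÷ 1.151 ≈ 1276.281494.
Undoing the 31% decrease: 1276.281494 ÷ 0.69 ≈ 1849.7 mWh.

1849.7 mWh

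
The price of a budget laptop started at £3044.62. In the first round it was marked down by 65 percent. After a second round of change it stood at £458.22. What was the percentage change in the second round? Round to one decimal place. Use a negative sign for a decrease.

After the first round: £3044.62 × 0.35 = £1065.617.
Second-round multiplier: £458.22 ÷ £1065.617 ≈ 0.43.
That is a change of -57.0%.

-57.0%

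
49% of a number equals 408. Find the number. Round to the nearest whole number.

833

408 ÷ 0.49 ≈ 833.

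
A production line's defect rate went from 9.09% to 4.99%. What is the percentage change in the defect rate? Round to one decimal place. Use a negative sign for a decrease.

The change is 4.99 − 9.09 = -4.10 percentage points.
Relative to the original 9.09%, that is -4.10 ÷ 9.09 ≈ -45.1%.

-45.1%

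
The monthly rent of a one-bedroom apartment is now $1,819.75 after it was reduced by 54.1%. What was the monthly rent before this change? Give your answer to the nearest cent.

The overall multiplier applied was 0.459.
So the original monthly rent was $1,819.75 ÷ 0.459 ≈ $3,964.60.

$3,964.60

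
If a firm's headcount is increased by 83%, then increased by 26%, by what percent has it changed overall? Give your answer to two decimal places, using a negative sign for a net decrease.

130.58%

The combined multiplier is 1.83 × 1.26 = 2.3058.
That corresponds to an increase of 130.58%.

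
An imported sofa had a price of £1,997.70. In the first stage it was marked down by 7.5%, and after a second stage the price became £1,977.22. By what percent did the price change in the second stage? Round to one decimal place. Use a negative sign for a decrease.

7.0%

After the first stage: £1,997.70 × 0.925 = £1847.8725.
Second-stage multiplier: £1,977.22 ÷ £1847.8725 ≈ 1.07.
That is a change of 7.0%.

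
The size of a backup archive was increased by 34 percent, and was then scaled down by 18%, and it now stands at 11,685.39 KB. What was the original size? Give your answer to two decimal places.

The overall multiplier applied was 1.34 × 0.82 = 1.0988.
So the original size was 11,685.39 ÷ 1.0988 ≈ 10,634.68 KB.

10,634.68 KB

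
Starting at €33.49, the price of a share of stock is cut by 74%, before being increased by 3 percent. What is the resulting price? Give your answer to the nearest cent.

74% decrease: €33.49 × 0.26 = €8.7074.
After the 3% increase: €8.7074 × 1.03 = €8.968622 ≈ €8.97.

€8.97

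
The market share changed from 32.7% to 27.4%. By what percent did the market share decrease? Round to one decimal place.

The change is 27.4 − 32.7 = -5.3 percentage points.
Relative to the original 32.7%, that is -5.3 ÷ 32.7 ≈ -16.2%.
So the market share fell by 16.2%.

16.2%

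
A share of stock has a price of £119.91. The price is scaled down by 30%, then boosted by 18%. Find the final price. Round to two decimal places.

Each change multiplies by a factor: 0.7 × 1.18 = 0.826.
£119.91 × 0.826 = £99.04566 ≈ £99.05.

£99.05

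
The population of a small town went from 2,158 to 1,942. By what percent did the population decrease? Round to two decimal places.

10.01%

Change: 1,942 − 2,158 = -216.
Relative to the original: -216 ÷ 2,158 ≈ -10.01%.
So the population decreased by 10.01%.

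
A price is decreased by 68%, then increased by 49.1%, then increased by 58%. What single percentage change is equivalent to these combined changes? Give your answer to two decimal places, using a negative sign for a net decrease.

A 68% decrease multiplies by 0.32.
Then a 49.1% increase: 0.32 × 1.491 = 0.47712.
Then a 58% increase: 0.47712 × 1.58 = 0.7538496.
Overall factor 0.7538496, i.e. -24.62%.

-24.62%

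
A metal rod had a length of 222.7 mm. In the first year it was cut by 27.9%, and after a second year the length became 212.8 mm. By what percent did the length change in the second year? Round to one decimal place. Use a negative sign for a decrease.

After the first year: 222.7 × 0.721 = 160.5667.
Second-year multiplier: 212.8 ÷ 160.5667 ≈ 1.32531.
That is a change of 32.5%.

32.5%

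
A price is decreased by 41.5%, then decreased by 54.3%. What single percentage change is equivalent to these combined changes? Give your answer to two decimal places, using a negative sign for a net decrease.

The combined multiplier is 0.585 × 0.457 = 0.267345.
That corresponds to a decrease of 73.27%.

-73.27%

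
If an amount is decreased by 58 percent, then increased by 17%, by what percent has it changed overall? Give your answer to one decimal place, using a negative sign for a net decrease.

-50.9%

The combined multiplier is 0.42 × 1.17 = 0.4914.
That corresponds to a decrease of 50.9%.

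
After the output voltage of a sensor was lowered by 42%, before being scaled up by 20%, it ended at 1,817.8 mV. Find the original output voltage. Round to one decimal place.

Undoing the 20% increase: 1,817.8 ÷ 1.2 ≈ 1514.833333.
Undoing the 42% decrease: 1514.833333 ÷ 0.58 ≈ 2,611.8 mV.

2,611.8 mV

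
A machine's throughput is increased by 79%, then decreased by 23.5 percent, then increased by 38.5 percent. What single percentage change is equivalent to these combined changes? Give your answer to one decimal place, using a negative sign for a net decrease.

89.7%

The combined multiplier is 1.79 × 0.765 × 1.385 = 1.89654975.
That corresponds to an increase of 89.7%.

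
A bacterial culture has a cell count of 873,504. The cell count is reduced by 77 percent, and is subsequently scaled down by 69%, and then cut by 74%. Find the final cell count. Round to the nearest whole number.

16,193

Each change multiplies by a factor: 0.23 × 0.31 × 0.26 = 0.018538.
873,504 × 0.018538 = 16193.017152 ≈ 16,193.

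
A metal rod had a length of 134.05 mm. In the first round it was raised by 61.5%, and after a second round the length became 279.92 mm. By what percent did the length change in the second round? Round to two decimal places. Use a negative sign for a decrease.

After the first round: 134.05 × 1.615 = 216.49075.
Second-round multiplier: 279.92 ÷ 216.49075 ≈ 1.292988.
That is a change of 29.30%.

29.30%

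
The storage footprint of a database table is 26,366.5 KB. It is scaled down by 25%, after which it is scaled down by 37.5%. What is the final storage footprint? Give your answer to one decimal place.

12,359.3 KB

25% decrease: 26,366.5 × 0.75 = 19774.875.
After the 37.5% decrease: 19774.875 × 0.625 = 12359.296875 ≈ 12,359.3.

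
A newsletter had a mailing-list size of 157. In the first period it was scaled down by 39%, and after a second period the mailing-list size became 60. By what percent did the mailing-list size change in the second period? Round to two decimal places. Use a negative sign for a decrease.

-37.35%

After the first period: 157 × 0.61 = 95.77.
Second-period multiplier: 60 ÷ 95.77 ≈ 0.626501.
That is a change of -37.35%.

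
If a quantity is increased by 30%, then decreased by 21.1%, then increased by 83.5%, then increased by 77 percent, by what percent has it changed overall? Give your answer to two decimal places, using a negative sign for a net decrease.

A 30% increase multiplies by 1.3.
Then a 21.1% decrease: 1.3 × 0.789 = 1.0257.
Then an 83.5% increase: 1.0257 × 1.835 = 1.8821595.
Then a 77% increase: 1.8821595 × 1.77 = 3.331422315.
Overall factor 3.331422315, i.e. 233.14%.

233.14%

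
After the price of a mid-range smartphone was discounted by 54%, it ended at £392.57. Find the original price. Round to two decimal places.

£853.41

The overall multiplier applied was 0.46.
So the original price was £392.57 ÷ 0.46 ≈ £853.41.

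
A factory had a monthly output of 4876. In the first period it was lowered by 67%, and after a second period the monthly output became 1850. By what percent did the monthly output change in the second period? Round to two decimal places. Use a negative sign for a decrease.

After the first period: 4876 × 0.33 = 1609.08.
Second-period multiplier: 1850 ÷ 1609.08 ≈ 1.149725.
That is a change of 14.97%.

14.97%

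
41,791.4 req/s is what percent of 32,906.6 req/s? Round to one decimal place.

127.0%

41,791.4 req/s ÷ 32,906.6 req/s ≈ 127.0%.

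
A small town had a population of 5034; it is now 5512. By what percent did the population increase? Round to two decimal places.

9.50%

Change: 5512 − 5034 = 478.
Relative to the original: 478 ÷ 5034 ≈ 9.50%.
So the population increased by 9.50%.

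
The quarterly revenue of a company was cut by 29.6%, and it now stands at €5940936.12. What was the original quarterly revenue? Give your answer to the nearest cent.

The overall multiplier applied was 0.704.
So the original quarterly revenue was €5940936.12 ÷ 0.704 ≈ €8438829.72.

€8438829.72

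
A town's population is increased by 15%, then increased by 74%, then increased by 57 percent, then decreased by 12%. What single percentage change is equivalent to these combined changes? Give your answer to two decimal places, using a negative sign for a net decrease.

176.46%

The combined multiplier is 1.15 × 1.74 × 1.57 × 0.88 = 2.7645816.
That corresponds to an increase of 176.46%.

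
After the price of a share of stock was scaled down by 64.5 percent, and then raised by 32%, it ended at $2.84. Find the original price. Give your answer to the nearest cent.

$6.06

The overall multiplier applied was 0.355 × 1.32 = 0.4686.
So the original price was $2.84 ÷ 0.4686 ≈ $6.06.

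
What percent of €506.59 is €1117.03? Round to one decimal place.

€1117.03 ÷ €506.59 ≈ 220.5%.

220.5%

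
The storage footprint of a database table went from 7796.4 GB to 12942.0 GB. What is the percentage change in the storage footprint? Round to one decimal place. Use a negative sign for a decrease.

66.0%

Change: 12942.0 − 7796.4 = 5145.6.
Relative to the original: 5145.6 ÷ 7796.4 ≈ 66.0%.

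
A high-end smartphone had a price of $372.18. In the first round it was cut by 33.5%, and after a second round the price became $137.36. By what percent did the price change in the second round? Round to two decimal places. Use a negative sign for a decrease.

After the first round: $372.18 × 0.665 = $247.4997.
Second-round multiplier: $137.36 ÷ $247.4997 ≈ 0.554991.
That is a change of -44.50%.

-44.50%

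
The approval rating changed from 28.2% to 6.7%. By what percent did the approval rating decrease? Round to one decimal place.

76.2%

The change is 6.7 − 28.2 = -21.5 percentage points.
Relative to the original 28.2%, that is -21.5 ÷ 28.2 ≈ -76.2%.
So the approval rating fell by 76.2%.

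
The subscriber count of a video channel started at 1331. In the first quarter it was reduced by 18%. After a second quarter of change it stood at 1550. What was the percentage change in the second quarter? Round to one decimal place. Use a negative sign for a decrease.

After the first quarter: 1331 × 0.82 = 1091.42.
Second-quarter multiplier: 1550 ÷ 1091.42 ≈ 1.42017.
That is a change of 42.0%.

42.0%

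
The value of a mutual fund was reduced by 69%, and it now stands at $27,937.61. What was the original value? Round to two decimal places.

$90,121.32

The overall multiplier applied was 0.31.
So the original value was $27,937.61 ÷ 0.31 ≈ $90,121.32.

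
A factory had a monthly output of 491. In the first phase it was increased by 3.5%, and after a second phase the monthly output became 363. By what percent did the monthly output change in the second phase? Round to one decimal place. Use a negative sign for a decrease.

-28.6%

After the first phase: 491 × 1.035 = 508.185.
Second-phase multiplier: 363 ÷ 508.185 ≈ 0.71431.
That is a change of -28.6%.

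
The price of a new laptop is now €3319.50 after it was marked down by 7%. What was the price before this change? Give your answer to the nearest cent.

€3569.35

The overall multiplier applied was 0.93.
So the original price was €3319.50 ÷ 0.93 ≈ €3569.35.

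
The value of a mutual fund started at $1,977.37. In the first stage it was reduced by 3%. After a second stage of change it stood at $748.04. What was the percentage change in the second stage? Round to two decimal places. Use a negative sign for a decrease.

After the first stage: $1,977.37 × 0.97 = $1918.0489.
Second-stage multiplier: $748.04 ÷ $1918.0489 ≈ 0.39.
That is a change of -61.00%.

-61.00%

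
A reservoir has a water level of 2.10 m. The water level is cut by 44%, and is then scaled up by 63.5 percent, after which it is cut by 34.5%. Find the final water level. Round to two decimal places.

Each change multiplies by a factor: 0.56 × 1.635 × 0.655 = 0.599718.
2.10 × 0.599718 = 1.2594078 ≈ 1.26.

1.26 m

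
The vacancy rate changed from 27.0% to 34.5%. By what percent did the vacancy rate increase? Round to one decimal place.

27.8%

The change is 34.5 − 27.0 = 7.5 percentage points.
Relative to the original 27.0%, that is 7.5 ÷ 27.0 ≈ 27.8%.
So the vacancy rate rose by 27.8%.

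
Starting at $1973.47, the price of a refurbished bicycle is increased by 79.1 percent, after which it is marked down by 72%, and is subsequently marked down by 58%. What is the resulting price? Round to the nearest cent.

79.1% increase: $1973.47 × 1.791 = $3534.48477.
Apply the 72% decrease: $3534.48477 × 0.28 = $989.6557356.
After the 58% decrease: $989.6557356 × 0.42 = $415.655408952 ≈ $415.66.

$415.66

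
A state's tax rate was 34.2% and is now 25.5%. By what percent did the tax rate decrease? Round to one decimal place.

25.4%

The change is 25.5 − 34.2 = -8.7 percentage points.
Relative to the original 34.2%, that is -8.7 ÷ 34.2 ≈ -25.4%.
So the tax rate fell by 25.4%.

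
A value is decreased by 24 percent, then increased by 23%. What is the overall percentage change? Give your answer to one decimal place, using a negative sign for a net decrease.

-6.5%

The combined multiplier is 0.76 × 1.23 = 0.9348.
That corresponds to a decrease of 6.5%.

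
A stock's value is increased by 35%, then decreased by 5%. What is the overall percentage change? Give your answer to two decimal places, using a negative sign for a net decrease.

28.25%

The combined multiplier is 1.35 × 0.95 = 1.2825.
That corresponds to an increase of 28.25%.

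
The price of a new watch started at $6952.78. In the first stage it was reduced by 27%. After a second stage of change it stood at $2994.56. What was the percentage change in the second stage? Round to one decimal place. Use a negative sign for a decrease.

After the first stage: $6952.78 × 0.73 = $5075.5294.
Second-stage multiplier: $2994.56 ÷ $5075.5294 ≈ 0.59.
That is a change of -41.0%.

-41.0%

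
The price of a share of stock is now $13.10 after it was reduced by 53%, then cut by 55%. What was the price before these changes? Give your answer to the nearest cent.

The overall multiplier applied was 0.47 × 0.45 = 0.2115.
So the original price was $13.10 ÷ 0.2115 ≈ $61.94.

$61.94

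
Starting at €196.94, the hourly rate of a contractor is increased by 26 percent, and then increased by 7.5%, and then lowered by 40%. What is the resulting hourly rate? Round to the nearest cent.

€160.05

After the 26% increase: €196.94 × 1.26 = €248.1444.
After the 7.5% increase: €248.1444 × 1.075 = €266.75523.
After the 40% decrease: €266.75523 × 0.6 = €160.053138 ≈ €160.05.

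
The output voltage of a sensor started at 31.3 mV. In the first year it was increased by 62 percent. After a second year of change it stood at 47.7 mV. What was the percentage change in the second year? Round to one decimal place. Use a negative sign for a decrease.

After the first year: 31.3 × 1.62 = 50.706.
Second-year multiplier: 47.7 ÷ 50.706 ≈ 0.94072.
That is a change of -5.9%.

-5.9%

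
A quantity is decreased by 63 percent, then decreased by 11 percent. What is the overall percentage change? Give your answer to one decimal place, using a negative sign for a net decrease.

The combined multiplier is 0.37 × 0.89 = 0.3293.
That corresponds to a decrease of 67.1%.

-67.1%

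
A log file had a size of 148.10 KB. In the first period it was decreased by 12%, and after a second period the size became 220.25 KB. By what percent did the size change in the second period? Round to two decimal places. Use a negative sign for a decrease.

After the first period: 148.10 × 0.88 = 130.328.
Second-period multiplier: 220.25 ÷ 130.328 ≈ 1.689967.
That is a change of 69.00%.

69.00%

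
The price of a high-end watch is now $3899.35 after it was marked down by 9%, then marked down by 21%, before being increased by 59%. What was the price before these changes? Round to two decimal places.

$3411.35

Undoing the 59% increase: $3899.35 ÷ 1.59 ≈ $2452.421384.
Undoing the 21% decrease: $2452.421384 ÷ 0.79 ≈ $3104.330866.
Undoing the 9% decrease: $3104.330866 ÷ 0.91 ≈ $3411.35.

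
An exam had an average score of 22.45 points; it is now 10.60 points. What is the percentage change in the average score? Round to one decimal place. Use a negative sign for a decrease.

Change: 10.60 − 22.45 = -11.85.
Relative to the original: -11.85 ÷ 22.45 ≈ -52.8%.

-52.8%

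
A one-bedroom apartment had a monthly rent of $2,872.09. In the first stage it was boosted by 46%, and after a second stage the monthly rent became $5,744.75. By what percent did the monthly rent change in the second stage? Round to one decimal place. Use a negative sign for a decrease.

After the first stage: $2,872.09 × 1.46 = $4193.2514.
Second-stage multiplier: $5,744.75 ÷ $4193.2514 ≈ 1.37.
That is a change of 37.0%.

37.0%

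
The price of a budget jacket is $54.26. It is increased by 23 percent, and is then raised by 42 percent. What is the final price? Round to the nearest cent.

$94.77

After the 23% increase: $54.26 × 1.23 = $66.7398.
Apply the 42% increase: $66.7398 × 1.42 = $94.770516 ≈ $94.77.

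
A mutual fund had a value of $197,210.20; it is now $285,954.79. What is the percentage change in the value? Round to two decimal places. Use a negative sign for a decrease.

45.00%

Change: $285,954.79 − $197,210.20 = $88,744.59.
Relative to the original: $88,744.59 ÷ $197,210.20 = 45.00%.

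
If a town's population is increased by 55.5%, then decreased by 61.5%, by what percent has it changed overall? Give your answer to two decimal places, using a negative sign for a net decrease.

-40.13%

A 55.5% increase multiplies by 1.555.
Then a 61.5% decrease: 1.555 × 0.385 = 0.598675.
Overall factor 0.598675, i.e. -40.13%.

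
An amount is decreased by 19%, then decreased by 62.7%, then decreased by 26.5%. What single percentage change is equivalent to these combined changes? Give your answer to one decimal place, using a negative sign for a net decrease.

A 19% decrease multiplies by 0.81.
Then a 62.7% decrease: 0.81 × 0.373 = 0.30213.
Then a 26.5% decrease: 0.30213 × 0.735 = 0.22206555.
Overall factor 0.22206555, i.e. -77.8%.

-77.8%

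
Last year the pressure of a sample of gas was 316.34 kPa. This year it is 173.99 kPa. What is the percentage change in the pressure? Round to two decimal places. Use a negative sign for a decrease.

Change: 173.99 − 316.34 = -142.35.
Relative to the original: -142.35 ÷ 316.34 ≈ -45.00%.

-45.00%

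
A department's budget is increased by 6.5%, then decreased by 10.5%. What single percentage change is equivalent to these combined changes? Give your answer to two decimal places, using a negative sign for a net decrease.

-4.68%

A 6.5% increase multiplies by 1.065.
Then a 10.5% decrease: 1.065 × 0.895 = 0.953175.
Overall factor 0.953175, i.e. -4.68%.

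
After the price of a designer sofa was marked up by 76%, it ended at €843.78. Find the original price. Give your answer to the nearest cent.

The overall multiplier applied was 1.76.
So the original price was €843.78 ÷ 1.76 ≈ €479.42.

€479.42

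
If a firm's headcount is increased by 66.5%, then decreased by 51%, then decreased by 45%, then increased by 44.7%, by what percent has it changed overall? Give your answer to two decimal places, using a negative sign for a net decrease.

-35.07%

A 66.5% increase multiplies by 1.665.
Then a 51% decrease: 1.665 × 0.49 = 0.81585.
Then a 45% decrease: 0.81585 × 0.55 = 0.4487175.
Then a 44.7% increase: 0.4487175 × 1.447 = 0.6492942225.
Overall factor 0.6492942225, i.e. -35.07%.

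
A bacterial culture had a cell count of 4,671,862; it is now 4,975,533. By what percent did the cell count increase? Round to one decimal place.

6.5%

Change: 4,975,533 − 4,671,862 = 303,671.
Relative to the original: 303,671 ÷ 4,671,862 ≈ 6.5%.
So the cell count increased by 6.5%.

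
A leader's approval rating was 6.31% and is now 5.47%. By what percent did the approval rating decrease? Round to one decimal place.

The change is 5.47 − 6.31 = -0.84 percentage points.
Relative to the original 6.31%, that is -0.84 ÷ 6.31 ≈ -13.3%.
So the approval rating fell by 13.3%.

13.3%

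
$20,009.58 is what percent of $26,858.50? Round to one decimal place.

74.5%

$20,009.58 ÷ $26,858.50 ≈ 74.5%.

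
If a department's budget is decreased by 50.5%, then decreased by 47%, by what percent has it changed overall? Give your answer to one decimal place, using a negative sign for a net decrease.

A 50.5% decrease multiplies by 0.495.
Then a 47% decrease: 0.495 × 0.53 = 0.26235.
Overall factor 0.26235, i.e. -73.8%.

-73.8%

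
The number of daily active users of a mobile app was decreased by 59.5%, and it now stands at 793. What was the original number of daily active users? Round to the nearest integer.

The overall multiplier applied was 0.405.
So the original number of daily active users was 793 ÷ 0.405 ≈ 1958.

1958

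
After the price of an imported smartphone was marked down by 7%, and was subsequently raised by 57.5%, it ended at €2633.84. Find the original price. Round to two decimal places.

Undoing the 57.5% increase: €2633.84 ÷ 1.575 ≈ €1672.279365.
Undoing the 7% decrease: €1672.279365 ÷ 0.93 ≈ €1798.15.

€1798.15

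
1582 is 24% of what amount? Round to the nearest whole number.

6592

1582 ÷ 0.24 ≈ 6592.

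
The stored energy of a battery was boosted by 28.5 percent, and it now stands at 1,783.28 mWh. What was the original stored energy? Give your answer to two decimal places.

1,387.77 mWh

The overall multiplier applied was 1.285.
So the original stored energy was 1,783.28 ÷ 1.285 ≈ 1,387.77 mWh.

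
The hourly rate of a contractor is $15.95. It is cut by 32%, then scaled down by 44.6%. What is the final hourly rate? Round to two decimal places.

32% decrease: $15.95 × 0.68 = $10.846.
Apply the 44.6% decrease: $10.846 × 0.554 = $6.008684 ≈ $6.01.

$6.01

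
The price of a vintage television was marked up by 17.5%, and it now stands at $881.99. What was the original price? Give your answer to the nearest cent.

$750.63

The overall multiplier applied was 1.175.
So the original price was $881.99 ÷ 1.175 ≈ $750.63.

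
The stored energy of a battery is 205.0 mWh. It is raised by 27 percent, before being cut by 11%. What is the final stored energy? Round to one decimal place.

27% increase: 205.0 × 1.27 = 260.35.
After the 11% decrease: 260.35 × 0.89 = 231.7115 ≈ 231.7.

231.7 mWh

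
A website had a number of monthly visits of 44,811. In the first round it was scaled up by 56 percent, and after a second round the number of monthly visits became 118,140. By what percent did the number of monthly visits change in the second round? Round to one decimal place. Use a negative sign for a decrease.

69.0%

After the first round: 44,811 × 1.56 = 69905.16.
Second-round multiplier: 118,140 ÷ 69905.16 ≈ 1.69.
That is a change of 69.0%.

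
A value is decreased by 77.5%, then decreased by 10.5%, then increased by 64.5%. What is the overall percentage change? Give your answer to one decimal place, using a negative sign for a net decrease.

The combined multiplier is 0.225 × 0.895 × 1.645 = 0.331261875.
That corresponds to a decrease of 66.9%.

-66.9%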